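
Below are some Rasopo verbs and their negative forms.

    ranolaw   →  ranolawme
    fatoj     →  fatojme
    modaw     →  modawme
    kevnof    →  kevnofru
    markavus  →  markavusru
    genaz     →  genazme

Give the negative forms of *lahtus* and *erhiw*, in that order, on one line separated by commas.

The alternation tracks the final consonant of the stem — -ru when the stem ends in a voiceless consonant (*kevnof*, *markavus*); -me when the stem ends in a voiced consonant (*ranolaw*, *fatoj*, *modaw*, *genaz*).
Since the final consonant of *lahtus* is /s/ (voiceless), it takes -ru, giving *lahtusru*.
Since the final consonant of *erhiw* is /w/ (voiced), it takes -me, giving *erhiwme*.

lahtusru, erhiwme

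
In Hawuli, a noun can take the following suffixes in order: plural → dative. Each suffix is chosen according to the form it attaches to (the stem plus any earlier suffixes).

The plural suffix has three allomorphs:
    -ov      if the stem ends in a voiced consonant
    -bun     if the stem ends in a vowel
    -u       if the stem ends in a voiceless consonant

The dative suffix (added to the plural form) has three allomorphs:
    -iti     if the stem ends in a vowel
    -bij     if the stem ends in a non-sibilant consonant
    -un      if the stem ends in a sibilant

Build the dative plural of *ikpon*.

ikponovbij

*ikpon* — final sound /n/ (a voiced consonant) → -ov → *ikponov*.
The plural form *ikponov*: final sound = /v/, a non-sibilant consonant → -bij → *ikponovbij*.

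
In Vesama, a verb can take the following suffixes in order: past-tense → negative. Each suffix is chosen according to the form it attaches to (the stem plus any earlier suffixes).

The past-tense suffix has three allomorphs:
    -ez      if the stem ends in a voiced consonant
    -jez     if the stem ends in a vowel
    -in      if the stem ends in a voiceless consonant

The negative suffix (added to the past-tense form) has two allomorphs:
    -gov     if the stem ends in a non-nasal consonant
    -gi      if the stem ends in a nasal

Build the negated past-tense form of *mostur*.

mosturezgov

The final sound of *mostur* is /r/, which is a voiced consonant, so the past-tense suffix is -ez, giving *mosturez*.
The final consonant of the past-tense form *mosturez* is /z/, which is non-nasal, so the negative suffix is -gov, giving *mosturezgov*.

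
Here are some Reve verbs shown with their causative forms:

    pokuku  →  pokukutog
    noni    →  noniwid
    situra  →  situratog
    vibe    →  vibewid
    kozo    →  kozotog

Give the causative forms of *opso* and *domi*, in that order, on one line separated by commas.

Looking at the last vowel of each stem: -wid when the last vowel of the stem is a front vowel (*noni*, *vibe*); -tog when the last vowel of the stem is a back vowel (*pokuku*, *situra*, *kozo*).
Since the last vowel of *opso* is /o/ (a back vowel), it takes -tog, giving *opsotog*.
*domi*: last vowel = /i/, a front vowel → -wid → *domiwid*.

opsotog, domiwid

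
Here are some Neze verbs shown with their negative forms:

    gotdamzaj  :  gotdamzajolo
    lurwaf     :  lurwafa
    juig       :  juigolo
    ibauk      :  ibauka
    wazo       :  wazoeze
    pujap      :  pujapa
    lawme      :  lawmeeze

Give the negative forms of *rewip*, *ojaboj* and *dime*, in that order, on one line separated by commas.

The suffix is conditioned by the final sound: -a when the stem ends in a voiceless consonant (*lurwaf*, *ibauk*, *pujap*); -olo when the stem ends in a voiced consonant (*gotdamzaj*, *juig*); -eze when the stem ends in a vowel (*wazo*, *lawme*).
*rewip*: final sound = /p/, a voiceless consonant → -a → *rewipa*.
Since the final sound of *ojaboj* is /j/ (a voiced consonant), it takes -olo, giving *ojabojolo*.
*dime*: final sound = /e/, a vowel → -eze → *dimeeze*.

rewipa, ojabojolo, dimeeze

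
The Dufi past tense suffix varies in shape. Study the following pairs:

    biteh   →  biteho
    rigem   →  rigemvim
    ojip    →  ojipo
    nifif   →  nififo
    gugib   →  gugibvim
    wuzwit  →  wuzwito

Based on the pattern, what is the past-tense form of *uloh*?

uloho

The alternation tracks the final consonant of the stem — -o when the stem ends in a voiceless consonant (*biteh*, *ojip*, *nifif*, *wuzwit*); -vim when the stem ends in a voiced consonant (*rigem*, *gugib*).
The final consonant of *uloh* is /h/, which is voiceless, so the suffix is -o, giving *uloho*.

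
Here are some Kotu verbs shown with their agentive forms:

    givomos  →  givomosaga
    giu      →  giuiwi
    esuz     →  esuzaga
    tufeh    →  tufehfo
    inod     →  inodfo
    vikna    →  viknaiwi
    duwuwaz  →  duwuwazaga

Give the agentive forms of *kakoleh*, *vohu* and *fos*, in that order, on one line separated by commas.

The pattern is sibilance of the final sound: -aga when the stem ends in a sibilant (*givomos*, *esuz*, *duwuwaz*); -fo when the stem ends in a non-sibilant consonant (*tufeh*, *inod*); -iwi when the stem ends in a vowel (*giu*, *vikna*).
*kakoleh*: final sound = /h/, a non-sibilant consonant → -fo → *kakolehfo*.
The final sound of *vohu* is /u/, which is a vowel, so the suffix is -iwi, giving *vohuiwi*.
Since the final sound of *fos* is /s/ (a sibilant), it takes -aga, giving *fosaga*.

kakolehfo, vohuiwi, fosaga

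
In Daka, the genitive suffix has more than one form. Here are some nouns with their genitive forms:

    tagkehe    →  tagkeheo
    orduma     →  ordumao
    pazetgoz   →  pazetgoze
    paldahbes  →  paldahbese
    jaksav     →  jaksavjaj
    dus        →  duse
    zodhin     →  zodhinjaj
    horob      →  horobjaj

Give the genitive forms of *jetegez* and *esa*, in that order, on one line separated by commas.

The alternation tracks the final sound of the stem — -e when the stem ends in a sibilant (*pazetgoz*, *paldahbes*, *dus*); -jaj when the stem ends in a non-sibilant consonant (*jaksav*, *zodhin*, *horob*); -o when the stem ends in a vowel (*tagkehe*, *orduma*).
Since the final sound of *jetegez* is /z/ (a sibilant), it takes -e, giving *jetegeze*.
*esa* — final sound /a/ (a vowel) → -o → *esao*.

jetegeze, esao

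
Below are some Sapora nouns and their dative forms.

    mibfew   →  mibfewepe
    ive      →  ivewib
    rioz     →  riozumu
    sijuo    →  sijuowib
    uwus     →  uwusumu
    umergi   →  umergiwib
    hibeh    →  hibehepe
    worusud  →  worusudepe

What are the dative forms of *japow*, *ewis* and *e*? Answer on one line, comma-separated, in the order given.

Looking at the final sound of each stem: -umu when the stem ends in a sibilant (*rioz*, *uwus*); -epe when the stem ends in a non-sibilant consonant (*mibfew*, *hibeh*, *worusud*); -wib when the stem ends in a vowel (*ive*, *sijuo*, *umergi*).
*japow* — final sound /w/ (a non-sibilant consonant) → -epe → *japowepe*.
*ewis*: final sound = /s/, a sibilant → -umu → *ewisumu*.
*e*: final sound = /e/, a vowel → -wib → *ewib*.

japowepe, ewisumu, ewib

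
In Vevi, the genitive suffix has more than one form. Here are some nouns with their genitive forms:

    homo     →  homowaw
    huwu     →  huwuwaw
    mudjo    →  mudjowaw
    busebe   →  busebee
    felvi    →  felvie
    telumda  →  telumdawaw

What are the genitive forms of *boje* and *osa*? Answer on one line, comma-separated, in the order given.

bojee, osawaw

Looking at the last vowel of each stem: -e when the last vowel of the stem is a front vowel (*busebe*, *felvi*); -waw when the last vowel of the stem is a back vowel (*homo*, *huwu*, *mudjo*, *telumda*).
The last vowel of *boje* is /e/, which is a front vowel, so the suffix is -e, giving *bojee*.
*osa* — last vowel /a/ (a back vowel) → -waw → *osawaw*.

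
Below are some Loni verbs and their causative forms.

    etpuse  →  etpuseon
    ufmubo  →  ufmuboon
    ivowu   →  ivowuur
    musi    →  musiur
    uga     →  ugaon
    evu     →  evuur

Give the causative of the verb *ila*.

ilaon

The suffix is conditioned by the last vowel: -ur when the last vowel of the stem is a high vowel (*ivowu*, *musi*, *evu*); -on when the last vowel of the stem is a non-high vowel (*etpuse*, *ufmubo*, *uga*).
Since the last vowel of *ila* is /a/ (a non-high vowel), it takes -on, giving *ilaon*.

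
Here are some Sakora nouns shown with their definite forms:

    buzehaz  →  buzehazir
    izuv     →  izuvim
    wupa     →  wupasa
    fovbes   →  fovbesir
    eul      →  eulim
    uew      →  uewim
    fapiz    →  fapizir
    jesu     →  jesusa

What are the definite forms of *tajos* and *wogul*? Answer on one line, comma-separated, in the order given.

Looking at the final sound of each stem: -ir when the stem ends in a sibilant (*buzehaz*, *fovbes*, *fapiz*); -im when the stem ends in a non-sibilant consonant (*izuv*, *eul*, *uew*); -sa when the stem ends in a vowel (*wupa*, *jesu*).
The final sound of *tajos* is /s/, which is a sibilant, so the suffix is -ir, giving *tajosir*.
The final sound of *wogul* is /l/, which is a non-sibilant consonant, so the suffix is -im, giving *wogulim*.

tajosir, wogulim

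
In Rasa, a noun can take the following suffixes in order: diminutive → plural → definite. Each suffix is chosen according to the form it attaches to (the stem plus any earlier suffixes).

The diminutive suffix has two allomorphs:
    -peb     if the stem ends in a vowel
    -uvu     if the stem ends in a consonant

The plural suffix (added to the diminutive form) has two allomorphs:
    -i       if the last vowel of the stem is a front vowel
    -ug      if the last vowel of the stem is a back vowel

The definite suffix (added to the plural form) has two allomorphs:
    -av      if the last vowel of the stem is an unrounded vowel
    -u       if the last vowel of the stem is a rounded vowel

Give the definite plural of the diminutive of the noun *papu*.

papupebiav

The final sound of *papu* is /u/, which is a vowel, so the diminutive suffix is -peb, giving *papupeb*.
Since the last vowel of the diminutive form *papupeb* is /e/ (a front vowel), it takes -i, giving *papupebi*.
The last vowel of the plural form *papupebi* is /i/, which is an unrounded vowel, so the definite suffix is -av, giving *papupebiav*.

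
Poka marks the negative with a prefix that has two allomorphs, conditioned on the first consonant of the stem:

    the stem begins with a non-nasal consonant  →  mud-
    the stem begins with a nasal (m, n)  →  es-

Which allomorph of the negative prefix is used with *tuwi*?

mud-

*tuwi* — first consonant /t/ (non-nasal) → mud-.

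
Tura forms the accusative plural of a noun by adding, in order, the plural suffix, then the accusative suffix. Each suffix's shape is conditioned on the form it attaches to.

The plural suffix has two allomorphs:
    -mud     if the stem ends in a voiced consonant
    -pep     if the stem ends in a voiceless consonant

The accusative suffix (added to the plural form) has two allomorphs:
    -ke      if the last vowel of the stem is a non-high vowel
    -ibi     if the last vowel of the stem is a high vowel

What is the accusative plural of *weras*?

Since the final consonant of *weras* is /s/ (voiceless), it takes -pep, giving *weraspep*.
The last vowel of the plural form *weraspep* is /e/, which is a non-high vowel, so the accusative suffix is -ke, giving *weraspepke*.

weraspepke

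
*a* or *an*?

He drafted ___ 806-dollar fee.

an

The indefinite article is chosen by the initial *sound* of the following word, not its spelling.
The number *806* is spoken "eight hundred …", beginning with /eɪt/ — a vowel sound.
So the article is *an*: He drafted an 806-dollar fee.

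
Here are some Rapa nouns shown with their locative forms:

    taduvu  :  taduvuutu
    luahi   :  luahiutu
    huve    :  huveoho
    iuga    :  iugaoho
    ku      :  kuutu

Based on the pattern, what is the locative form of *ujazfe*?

ujazfeoho

The suffix is conditioned by the last vowel: -utu when the last vowel of the stem is a high vowel (*taduvu*, *luahi*, *ku*); -oho when the last vowel of the stem is a non-high vowel (*huve*, *iuga*).
The last vowel of *ujazfe* is /e/, which is a non-high vowel, so the suffix is -oho, giving *ujazfeoho*.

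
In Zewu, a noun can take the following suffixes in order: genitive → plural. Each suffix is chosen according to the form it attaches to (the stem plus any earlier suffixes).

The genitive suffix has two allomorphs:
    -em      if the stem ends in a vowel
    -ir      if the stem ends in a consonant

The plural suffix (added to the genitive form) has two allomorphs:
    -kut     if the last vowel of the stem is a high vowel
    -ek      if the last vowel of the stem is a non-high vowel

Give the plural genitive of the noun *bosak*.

bosakirkut

The final sound of *bosak* is /k/, which is a consonant, so the genitive suffix is -ir, giving *bosakir*.
The last vowel of the genitive form *bosakir* is /i/, which is a high vowel, so the plural suffix is -kut, giving *bosakirkut*.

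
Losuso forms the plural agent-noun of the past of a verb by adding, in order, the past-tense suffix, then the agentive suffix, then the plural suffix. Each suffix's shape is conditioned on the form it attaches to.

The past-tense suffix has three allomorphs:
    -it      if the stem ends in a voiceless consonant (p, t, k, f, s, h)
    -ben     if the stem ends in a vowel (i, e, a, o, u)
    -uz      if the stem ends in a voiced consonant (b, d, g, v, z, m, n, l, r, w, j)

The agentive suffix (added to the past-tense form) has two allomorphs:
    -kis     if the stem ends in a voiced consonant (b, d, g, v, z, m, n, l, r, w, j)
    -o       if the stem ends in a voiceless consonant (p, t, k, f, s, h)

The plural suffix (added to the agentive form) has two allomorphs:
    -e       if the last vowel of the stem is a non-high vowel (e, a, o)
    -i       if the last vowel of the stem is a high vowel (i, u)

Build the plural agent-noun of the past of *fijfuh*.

*fijfuh*: final sound = /h/, a voiceless consonant → -it → *fijfuhit*.
The final consonant of the past-tense form *fijfuhit* is /t/, which is voiceless, so the agentive suffix is -o, giving *fijfuhito*.
Since the last vowel of the agentive form *fijfuhito* is /o/ (a non-high vowel), it takes -e, giving *fijfuhitoe*.

fijfuhitoe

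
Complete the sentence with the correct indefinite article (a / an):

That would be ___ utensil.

The indefinite article is chosen by the initial *sound* of the following word, not its spelling.
*utensil* begins with the sound /juː/ (u pronounced /juː/) — a consonant sound.
So the article is *a*: That would be a utensil.

a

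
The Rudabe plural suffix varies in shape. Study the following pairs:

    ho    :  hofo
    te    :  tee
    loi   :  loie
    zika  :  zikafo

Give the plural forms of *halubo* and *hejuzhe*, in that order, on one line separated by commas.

halubofo, hejuzhee

Looking at the last vowel of each stem: -e when the last vowel of the stem is a front vowel (*te*, *loi*); -fo when the last vowel of the stem is a back vowel (*ho*, *zika*).
*halubo*: last vowel = /o/, a back vowel → -fo → *halubofo*.
Since the last vowel of *hejuzhe* is /e/ (a front vowel), it takes -e, giving *hejuzhee*.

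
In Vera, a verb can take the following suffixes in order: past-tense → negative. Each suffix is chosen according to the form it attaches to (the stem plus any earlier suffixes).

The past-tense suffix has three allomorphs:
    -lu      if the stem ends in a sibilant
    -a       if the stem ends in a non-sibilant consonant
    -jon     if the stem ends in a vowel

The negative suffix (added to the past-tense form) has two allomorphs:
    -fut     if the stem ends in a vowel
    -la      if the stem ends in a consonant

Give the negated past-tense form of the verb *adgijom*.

The final sound of *adgijom* is /m/, which is a non-sibilant consonant, so the past-tense suffix is -a, giving *adgijoma*.
Since the final sound of the past-tense form *adgijoma* is /a/ (a vowel), it takes -fut, giving *adgijomafut*.

adgijomafut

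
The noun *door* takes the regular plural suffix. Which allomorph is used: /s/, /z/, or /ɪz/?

/z/

The stem *door* ends in a voiced non-sibilant sound.
The plural suffix surfaces as /ɪz/ after sibilants, /s/ after other voiceless consonants, and /z/ after other voiced sounds.
So the plural -s on *door* is pronounced /z/.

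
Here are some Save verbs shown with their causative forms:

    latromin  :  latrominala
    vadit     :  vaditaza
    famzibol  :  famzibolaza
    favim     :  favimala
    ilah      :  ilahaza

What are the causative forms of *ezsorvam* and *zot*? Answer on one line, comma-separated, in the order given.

ezsorvamala, zotaza

The suffix is conditioned by the final consonant: -ala when the stem ends in a nasal (*latromin*, *favim*); -aza when the stem ends in a non-nasal consonant (*vadit*, *famzibol*, *ilah*).
*ezsorvam*: final consonant = /m/, a nasal → -ala → *ezsorvamala*.
The final consonant of *zot* is /t/, which is non-nasal, so the suffix is -aza, giving *zotaza*.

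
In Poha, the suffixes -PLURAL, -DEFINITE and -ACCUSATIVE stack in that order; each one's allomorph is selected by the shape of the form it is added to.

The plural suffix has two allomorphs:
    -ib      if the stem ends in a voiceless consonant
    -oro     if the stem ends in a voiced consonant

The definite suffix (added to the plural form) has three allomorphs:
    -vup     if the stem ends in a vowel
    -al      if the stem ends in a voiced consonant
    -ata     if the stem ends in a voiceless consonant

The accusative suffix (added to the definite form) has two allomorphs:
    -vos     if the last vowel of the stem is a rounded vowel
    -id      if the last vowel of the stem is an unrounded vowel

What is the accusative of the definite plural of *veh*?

vehibalid

*veh*: final consonant = /h/, voiceless → -ib → *vehib*.
The final sound of the plural form *vehib* is /b/, which is a voiced consonant, so the definite suffix is -al, giving *vehibal*.
The definite form *vehibal*: last vowel = /a/, an unrounded vowel → -id → *vehibalid*.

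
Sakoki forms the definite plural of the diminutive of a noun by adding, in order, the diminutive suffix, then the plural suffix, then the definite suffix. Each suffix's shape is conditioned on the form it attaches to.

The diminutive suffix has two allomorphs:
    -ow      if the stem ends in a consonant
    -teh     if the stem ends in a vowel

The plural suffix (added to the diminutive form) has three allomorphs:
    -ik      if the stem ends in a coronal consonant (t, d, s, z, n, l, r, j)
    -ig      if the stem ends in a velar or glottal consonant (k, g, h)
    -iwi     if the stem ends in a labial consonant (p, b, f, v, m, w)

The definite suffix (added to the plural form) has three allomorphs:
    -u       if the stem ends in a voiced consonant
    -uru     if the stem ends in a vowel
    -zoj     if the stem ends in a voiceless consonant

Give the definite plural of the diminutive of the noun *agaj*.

agajowiwiuru

The final sound of *agaj* is /j/, which is a consonant, so the diminutive suffix is -ow, giving *agajow*.
Since the final consonant of the diminutive form *agajow* is /w/ (labial), it takes -iwi, giving *agajowiwi*.
Since the final sound of the plural form *agajowiwi* is /i/ (a vowel), it takes -uru, giving *agajowiwiuru*.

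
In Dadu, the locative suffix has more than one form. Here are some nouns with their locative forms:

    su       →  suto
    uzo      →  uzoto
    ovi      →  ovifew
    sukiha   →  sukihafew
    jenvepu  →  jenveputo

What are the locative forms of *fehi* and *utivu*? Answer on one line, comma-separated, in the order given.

fehifew, utivuto

The suffix is conditioned by the last vowel: -to when the last vowel of the stem is a rounded vowel (*su*, *uzo*, *jenvepu*); -few when the last vowel of the stem is an unrounded vowel (*ovi*, *sukiha*).
Since the last vowel of *fehi* is /i/ (an unrounded vowel), it takes -few, giving *fehifew*.
The last vowel of *utivu* is /u/, which is a rounded vowel, so the suffix is -to, giving *utivuto*.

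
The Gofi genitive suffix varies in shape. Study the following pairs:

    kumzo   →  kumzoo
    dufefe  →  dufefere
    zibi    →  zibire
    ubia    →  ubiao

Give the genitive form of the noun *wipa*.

The suffix is conditioned by the last vowel: -re when the last vowel of the stem is a front vowel (*dufefe*, *zibi*); -o when the last vowel of the stem is a back vowel (*kumzo*, *ubia*).
Since the last vowel of *wipa* is /a/ (a back vowel), it takes -o, giving *wipao*.

wipao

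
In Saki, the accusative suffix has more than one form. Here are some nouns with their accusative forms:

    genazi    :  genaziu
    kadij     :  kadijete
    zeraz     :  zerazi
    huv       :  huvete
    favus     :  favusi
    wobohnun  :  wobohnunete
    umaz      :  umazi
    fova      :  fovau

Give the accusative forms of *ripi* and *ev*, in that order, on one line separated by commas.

ripiu, evete

The alternation tracks the final sound of the stem — -i when the stem ends in a sibilant (*zeraz*, *favus*, *umaz*); -ete when the stem ends in a non-sibilant consonant (*kadij*, *huv*, *wobohnun*); -u when the stem ends in a vowel (*genazi*, *fova*).
*ripi*: final sound = /i/, a vowel → -u → *ripiu*.
*ev* — final sound /v/ (a non-sibilant consonant) → -ete → *evete*.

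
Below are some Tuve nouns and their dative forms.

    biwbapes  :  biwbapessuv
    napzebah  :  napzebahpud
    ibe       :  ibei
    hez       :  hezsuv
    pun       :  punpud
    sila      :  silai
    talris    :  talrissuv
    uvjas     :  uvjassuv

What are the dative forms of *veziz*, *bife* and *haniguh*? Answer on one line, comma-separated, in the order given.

vezizsuv, bifei, haniguhpud

The alternation tracks the final sound of the stem — -suv when the stem ends in a sibilant (*biwbapes*, *hez*, *talris*, *uvjas*); -pud when the stem ends in a non-sibilant consonant (*napzebah*, *pun*); -i when the stem ends in a vowel (*ibe*, *sila*).
*veziz* — final sound /z/ (a sibilant) → -suv → *vezizsuv*.
*bife*: final sound = /e/, a vowel → -i → *bifei*.
The final sound of *haniguh* is /h/, which is a non-sibilant consonant, so the suffix is -pud, giving *haniguhpud*.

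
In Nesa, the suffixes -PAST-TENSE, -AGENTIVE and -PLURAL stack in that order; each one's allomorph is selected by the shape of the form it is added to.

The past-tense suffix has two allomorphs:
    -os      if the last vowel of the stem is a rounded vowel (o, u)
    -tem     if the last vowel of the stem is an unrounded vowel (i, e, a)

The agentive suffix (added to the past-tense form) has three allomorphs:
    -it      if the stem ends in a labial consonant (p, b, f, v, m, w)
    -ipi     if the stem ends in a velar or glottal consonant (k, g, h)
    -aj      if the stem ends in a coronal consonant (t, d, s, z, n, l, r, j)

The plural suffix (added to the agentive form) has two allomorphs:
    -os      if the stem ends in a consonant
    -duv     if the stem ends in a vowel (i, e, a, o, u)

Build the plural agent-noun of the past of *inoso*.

inosoosajos

Since the last vowel of *inoso* is /o/ (a rounded vowel), it takes -os, giving *inosoos*.
Since the final consonant of the past-tense form *inosoos* is /s/ (coronal), it takes -aj, giving *inosoosaj*.
The agentive form *inosoosaj*: final sound = /j/, a consonant → -os → *inosoosajos*.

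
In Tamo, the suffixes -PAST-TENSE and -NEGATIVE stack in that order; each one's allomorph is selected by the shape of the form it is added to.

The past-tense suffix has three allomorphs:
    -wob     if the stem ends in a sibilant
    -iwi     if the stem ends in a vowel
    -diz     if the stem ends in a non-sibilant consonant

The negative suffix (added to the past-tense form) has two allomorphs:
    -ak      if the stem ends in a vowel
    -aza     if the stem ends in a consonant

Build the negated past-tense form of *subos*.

suboswobaza

*subos* — final sound /s/ (a sibilant) → -wob → *suboswob*.
The past-tense form *suboswob* — final sound /b/ (a consonant) → -aza → *suboswobaza*.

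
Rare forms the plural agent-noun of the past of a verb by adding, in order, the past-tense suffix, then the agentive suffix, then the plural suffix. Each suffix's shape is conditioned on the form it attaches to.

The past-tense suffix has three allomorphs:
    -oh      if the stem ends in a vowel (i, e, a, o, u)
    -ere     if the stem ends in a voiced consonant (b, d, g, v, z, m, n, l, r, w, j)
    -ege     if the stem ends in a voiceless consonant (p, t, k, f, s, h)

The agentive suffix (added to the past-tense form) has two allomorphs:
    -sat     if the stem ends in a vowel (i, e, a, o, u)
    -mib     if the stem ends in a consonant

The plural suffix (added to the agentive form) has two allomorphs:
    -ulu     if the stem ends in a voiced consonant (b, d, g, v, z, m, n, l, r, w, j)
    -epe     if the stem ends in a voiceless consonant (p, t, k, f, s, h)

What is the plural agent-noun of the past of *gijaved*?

*gijaved*: final sound = /d/, a voiced consonant → -ere → *gijavedere*.
The final sound of the past-tense form *gijavedere* is /e/, which is a vowel, so the agentive suffix is -sat, giving *gijavederesat*.
Since the final consonant of the agentive form *gijavederesat* is /t/ (voiceless), it takes -epe, giving *gijavederesatepe*.

gijavederesatepe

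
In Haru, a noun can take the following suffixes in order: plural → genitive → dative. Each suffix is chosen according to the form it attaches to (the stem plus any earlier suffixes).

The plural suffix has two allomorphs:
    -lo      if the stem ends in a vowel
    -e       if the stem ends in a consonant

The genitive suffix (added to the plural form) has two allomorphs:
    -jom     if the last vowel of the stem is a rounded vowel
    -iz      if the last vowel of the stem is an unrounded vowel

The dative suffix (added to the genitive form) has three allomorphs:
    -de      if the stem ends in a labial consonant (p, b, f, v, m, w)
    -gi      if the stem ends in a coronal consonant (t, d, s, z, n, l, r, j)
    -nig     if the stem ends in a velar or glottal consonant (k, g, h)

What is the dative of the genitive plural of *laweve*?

Since the final sound of *laweve* is /e/ (a vowel), it takes -lo, giving *lawevelo*.
The last vowel of the plural form *lawevelo* is /o/, which is a rounded vowel, so the genitive suffix is -jom, giving *lawevelojom*.
The final consonant of the genitive form *lawevelojom* is /m/, which is labial, so the dative suffix is -de, giving *lawevelojomde*.

lawevelojomde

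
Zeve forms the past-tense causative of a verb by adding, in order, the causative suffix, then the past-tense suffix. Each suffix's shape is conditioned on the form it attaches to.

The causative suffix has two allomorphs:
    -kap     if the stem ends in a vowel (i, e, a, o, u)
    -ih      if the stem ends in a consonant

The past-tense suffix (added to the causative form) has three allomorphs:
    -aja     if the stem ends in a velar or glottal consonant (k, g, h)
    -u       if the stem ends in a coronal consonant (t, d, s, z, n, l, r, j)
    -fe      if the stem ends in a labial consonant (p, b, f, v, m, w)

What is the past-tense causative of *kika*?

Since the final sound of *kika* is /a/ (a vowel), it takes -kap, giving *kikakap*.
The causative form *kikakap*: final consonant = /p/, labial → -fe → *kikakapfe*.

kikakapfe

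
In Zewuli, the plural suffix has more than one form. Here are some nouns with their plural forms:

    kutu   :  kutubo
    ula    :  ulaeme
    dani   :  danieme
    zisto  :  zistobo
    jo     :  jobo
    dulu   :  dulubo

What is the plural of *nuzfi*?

The alternation tracks the last vowel of the stem — -bo when the last vowel of the stem is a rounded vowel (*kutu*, *zisto*, *jo*, *dulu*); -eme when the last vowel of the stem is an unrounded vowel (*ula*, *dani*).
*nuzfi* — last vowel /i/ (an unrounded vowel) → -eme → *nuzfieme*.

nuzfieme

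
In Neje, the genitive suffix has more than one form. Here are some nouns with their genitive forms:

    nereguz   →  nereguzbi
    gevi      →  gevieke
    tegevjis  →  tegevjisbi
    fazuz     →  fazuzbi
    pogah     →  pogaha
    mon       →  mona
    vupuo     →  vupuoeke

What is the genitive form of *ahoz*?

Looking at the final sound of each stem: -bi when the stem ends in a sibilant (*nereguz*, *tegevjis*, *fazuz*); -a when the stem ends in a non-sibilant consonant (*pogah*, *mon*); -eke when the stem ends in a vowel (*gevi*, *vupuo*).
*ahoz*: final sound = /z/, a sibilant → -bi → *ahozbi*.

ahozbi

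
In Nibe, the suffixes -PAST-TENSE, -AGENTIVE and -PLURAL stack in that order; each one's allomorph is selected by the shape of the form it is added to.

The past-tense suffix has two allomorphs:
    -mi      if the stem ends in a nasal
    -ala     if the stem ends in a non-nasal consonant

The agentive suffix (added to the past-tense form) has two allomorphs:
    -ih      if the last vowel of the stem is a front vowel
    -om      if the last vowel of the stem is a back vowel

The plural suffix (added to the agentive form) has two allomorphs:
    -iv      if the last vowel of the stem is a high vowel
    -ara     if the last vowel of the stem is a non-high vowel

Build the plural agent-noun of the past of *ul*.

*ul*: final consonant = /l/, non-nasal → -ala → *ulala*.
Since the last vowel of the past-tense form *ulala* is /a/ (a back vowel), it takes -om, giving *ulalaom*.
Since the last vowel of the agentive form *ulalaom* is /o/ (a non-high vowel), it takes -ara, giving *ulalaomara*.

ulalaomara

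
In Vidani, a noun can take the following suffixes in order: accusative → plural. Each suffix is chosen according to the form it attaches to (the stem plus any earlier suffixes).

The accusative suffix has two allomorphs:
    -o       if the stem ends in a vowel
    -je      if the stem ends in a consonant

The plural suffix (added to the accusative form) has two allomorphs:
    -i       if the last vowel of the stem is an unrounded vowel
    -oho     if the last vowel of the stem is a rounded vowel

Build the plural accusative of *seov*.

seovjei

*seov*: final sound = /v/, a consonant → -je → *seovje*.
Since the last vowel of the accusative form *seovje* is /e/ (an unrounded vowel), it takes -i, giving *seovjei*.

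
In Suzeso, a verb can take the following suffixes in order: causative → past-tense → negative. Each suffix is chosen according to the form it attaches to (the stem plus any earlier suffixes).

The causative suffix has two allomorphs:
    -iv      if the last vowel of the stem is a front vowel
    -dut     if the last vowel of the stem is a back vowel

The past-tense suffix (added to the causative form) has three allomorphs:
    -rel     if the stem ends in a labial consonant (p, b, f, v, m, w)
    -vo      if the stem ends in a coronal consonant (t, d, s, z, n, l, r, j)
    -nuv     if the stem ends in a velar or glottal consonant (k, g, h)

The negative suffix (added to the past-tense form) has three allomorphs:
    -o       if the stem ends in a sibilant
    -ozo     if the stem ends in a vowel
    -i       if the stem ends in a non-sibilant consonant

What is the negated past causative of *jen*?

The last vowel of *jen* is /e/, which is a front vowel, so the causative suffix is -iv, giving *jeniv*.
The causative form *jeniv* — final consonant /v/ (labial) → -rel → *jenivrel*.
The past-tense form *jenivrel* — final sound /l/ (a non-sibilant consonant) → -i → *jenivreli*.

jenivreli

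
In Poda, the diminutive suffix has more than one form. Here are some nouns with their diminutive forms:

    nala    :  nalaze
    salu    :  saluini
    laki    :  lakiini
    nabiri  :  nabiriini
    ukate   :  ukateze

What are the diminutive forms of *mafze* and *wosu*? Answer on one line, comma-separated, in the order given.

Looking at the last vowel of each stem: -ini when the last vowel of the stem is a high vowel (*salu*, *laki*, *nabiri*); -ze when the last vowel of the stem is a non-high vowel (*nala*, *ukate*).
Since the last vowel of *mafze* is /e/ (a non-high vowel), it takes -ze, giving *mafzeze*.
*wosu* — last vowel /u/ (a high vowel) → -ini → *wosuini*.

mafzeze, wosuini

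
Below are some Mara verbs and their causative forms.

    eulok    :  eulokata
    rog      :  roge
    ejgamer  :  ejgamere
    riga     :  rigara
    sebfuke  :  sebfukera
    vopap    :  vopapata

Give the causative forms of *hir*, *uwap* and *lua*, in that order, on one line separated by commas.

Looking at the final sound of each stem: -ata when the stem ends in a voiceless consonant (*eulok*, *vopap*); -e when the stem ends in a voiced consonant (*rog*, *ejgamer*); -ra when the stem ends in a vowel (*riga*, *sebfuke*).
*hir*: final sound = /r/, a voiced consonant → -e → *hire*.
*uwap* — final sound /p/ (a voiceless consonant) → -ata → *uwapata*.
*lua* — final sound /a/ (a vowel) → -ra → *luara*.

hire, uwapata, luara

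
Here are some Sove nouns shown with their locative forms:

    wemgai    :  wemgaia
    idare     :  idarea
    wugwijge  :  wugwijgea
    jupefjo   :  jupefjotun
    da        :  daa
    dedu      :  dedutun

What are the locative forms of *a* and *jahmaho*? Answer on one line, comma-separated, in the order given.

aa, jahmahotun

The pattern is rounding harmony: -tun when the last vowel of the stem is a rounded vowel (*jupefjo*, *dedu*); -a when the last vowel of the stem is an unrounded vowel (*wemgai*, *idare*, *wugwijge*, *da*).
The last vowel of *a* is /a/, which is an unrounded vowel, so the suffix is -a, giving *aa*.
*jahmaho*: last vowel = /o/, a rounded vowel → -tun → *jahmahotun*.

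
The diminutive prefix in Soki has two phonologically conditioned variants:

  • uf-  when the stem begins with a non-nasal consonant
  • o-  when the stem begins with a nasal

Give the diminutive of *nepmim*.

onepmim

*nepmim*: first consonant = /n/, a nasal → o- → *onepmim*.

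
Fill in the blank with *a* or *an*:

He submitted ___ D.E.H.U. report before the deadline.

a

The indefinite article is chosen by the initial *sound* of the following word, not its spelling.
The initialism *D.E.H.U.* is read letter by letter; the first letter, D, is pronounced /diː/, which begins with a consonant sound.
So the article is *a*: He submitted a D.E.H.U. report before the deadline.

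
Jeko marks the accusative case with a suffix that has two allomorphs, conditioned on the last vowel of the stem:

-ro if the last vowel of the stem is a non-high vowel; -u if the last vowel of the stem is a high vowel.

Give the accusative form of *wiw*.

wiwu

The last vowel of *wiw* is /i/, which is a high vowel, so the suffix is -u, giving *wiwu*.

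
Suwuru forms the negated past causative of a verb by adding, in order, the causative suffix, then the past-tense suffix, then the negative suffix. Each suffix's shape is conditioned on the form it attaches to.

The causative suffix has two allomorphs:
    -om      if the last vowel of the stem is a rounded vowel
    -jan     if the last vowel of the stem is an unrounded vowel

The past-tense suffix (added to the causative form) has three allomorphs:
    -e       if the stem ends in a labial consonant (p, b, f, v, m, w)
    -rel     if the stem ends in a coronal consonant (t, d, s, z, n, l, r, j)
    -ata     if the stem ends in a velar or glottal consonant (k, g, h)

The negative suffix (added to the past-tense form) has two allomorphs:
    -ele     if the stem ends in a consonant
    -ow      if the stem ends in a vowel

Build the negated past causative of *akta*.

aktajanrelele

The last vowel of *akta* is /a/, which is an unrounded vowel, so the causative suffix is -jan, giving *aktajan*.
Since the final consonant of the causative form *aktajan* is /n/ (coronal), it takes -rel, giving *aktajanrel*.
The past-tense form *aktajanrel*: final sound = /l/, a consonant → -ele → *aktajanrelele*.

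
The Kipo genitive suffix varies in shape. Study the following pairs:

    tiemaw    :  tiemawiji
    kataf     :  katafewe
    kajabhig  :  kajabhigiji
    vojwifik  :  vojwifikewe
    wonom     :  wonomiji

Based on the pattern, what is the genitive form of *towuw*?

The alternation tracks the final consonant of the stem — -ewe when the stem ends in a voiceless consonant (*kataf*, *vojwifik*); -iji when the stem ends in a voiced consonant (*tiemaw*, *kajabhig*, *wonom*).
The final consonant of *towuw* is /w/, which is voiced, so the suffix is -iji, giving *towuwiji*.

towuwiji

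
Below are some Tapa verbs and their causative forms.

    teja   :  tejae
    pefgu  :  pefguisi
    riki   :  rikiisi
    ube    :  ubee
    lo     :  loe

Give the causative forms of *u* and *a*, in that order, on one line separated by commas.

uisi, ae

Looking at the last vowel of each stem: -isi when the last vowel of the stem is a high vowel (*pefgu*, *riki*); -e when the last vowel of the stem is a non-high vowel (*teja*, *ube*, *lo*).
*u* — last vowel /u/ (a high vowel) → -isi → *uisi*.
*a*: last vowel = /a/, a non-high vowel → -e → *ae*.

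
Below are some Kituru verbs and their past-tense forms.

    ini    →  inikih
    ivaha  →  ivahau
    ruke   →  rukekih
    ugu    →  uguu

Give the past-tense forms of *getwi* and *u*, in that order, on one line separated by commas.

getwikih, uu

The suffix is conditioned by the last vowel: -kih when the last vowel of the stem is a front vowel (*ini*, *ruke*); -u when the last vowel of the stem is a back vowel (*ivaha*, *ugu*).
Since the last vowel of *getwi* is /i/ (a front vowel), it takes -kih, giving *getwikih*.
*u* — last vowel /u/ (a back vowel) → -u → *uu*.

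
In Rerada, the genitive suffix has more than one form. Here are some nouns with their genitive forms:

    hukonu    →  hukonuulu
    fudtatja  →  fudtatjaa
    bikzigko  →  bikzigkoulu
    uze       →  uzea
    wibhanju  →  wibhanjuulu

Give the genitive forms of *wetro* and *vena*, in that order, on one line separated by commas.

The pattern is rounding harmony: -ulu when the last vowel of the stem is a rounded vowel (*hukonu*, *bikzigko*, *wibhanju*); -a when the last vowel of the stem is an unrounded vowel (*fudtatja*, *uze*).
Since the last vowel of *wetro* is /o/ (a rounded vowel), it takes -ulu, giving *wetroulu*.
Since the last vowel of *vena* is /a/ (an unrounded vowel), it takes -a, giving *venaa*.

wetroulu, venaa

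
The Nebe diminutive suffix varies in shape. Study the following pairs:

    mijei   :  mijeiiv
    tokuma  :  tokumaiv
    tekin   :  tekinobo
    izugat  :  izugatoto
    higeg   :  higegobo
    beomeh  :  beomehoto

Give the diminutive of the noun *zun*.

The alternation tracks the final sound of the stem — -oto when the stem ends in a voiceless consonant (*izugat*, *beomeh*); -obo when the stem ends in a voiced consonant (*tekin*, *higeg*); -iv when the stem ends in a vowel (*mijei*, *tokuma*).
The final sound of *zun* is /n/, which is a voiced consonant, so the suffix is -obo, giving *zunobo*.

zunobo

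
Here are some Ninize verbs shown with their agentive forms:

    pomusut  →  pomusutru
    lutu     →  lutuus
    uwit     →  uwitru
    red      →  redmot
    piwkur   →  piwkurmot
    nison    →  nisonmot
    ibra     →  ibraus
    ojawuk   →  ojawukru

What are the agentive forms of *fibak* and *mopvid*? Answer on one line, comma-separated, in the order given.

fibakru, mopvidmot

Looking at the final sound of each stem: -ru when the stem ends in a voiceless consonant (*pomusut*, *uwit*, *ojawuk*); -mot when the stem ends in a voiced consonant (*red*, *piwkur*, *nison*); -us when the stem ends in a vowel (*lutu*, *ibra*).
*fibak*: final sound = /k/, a voiceless consonant → -ru → *fibakru*.
The final sound of *mopvid* is /d/, which is a voiced consonant, so the suffix is -mot, giving *mopvidmot*.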